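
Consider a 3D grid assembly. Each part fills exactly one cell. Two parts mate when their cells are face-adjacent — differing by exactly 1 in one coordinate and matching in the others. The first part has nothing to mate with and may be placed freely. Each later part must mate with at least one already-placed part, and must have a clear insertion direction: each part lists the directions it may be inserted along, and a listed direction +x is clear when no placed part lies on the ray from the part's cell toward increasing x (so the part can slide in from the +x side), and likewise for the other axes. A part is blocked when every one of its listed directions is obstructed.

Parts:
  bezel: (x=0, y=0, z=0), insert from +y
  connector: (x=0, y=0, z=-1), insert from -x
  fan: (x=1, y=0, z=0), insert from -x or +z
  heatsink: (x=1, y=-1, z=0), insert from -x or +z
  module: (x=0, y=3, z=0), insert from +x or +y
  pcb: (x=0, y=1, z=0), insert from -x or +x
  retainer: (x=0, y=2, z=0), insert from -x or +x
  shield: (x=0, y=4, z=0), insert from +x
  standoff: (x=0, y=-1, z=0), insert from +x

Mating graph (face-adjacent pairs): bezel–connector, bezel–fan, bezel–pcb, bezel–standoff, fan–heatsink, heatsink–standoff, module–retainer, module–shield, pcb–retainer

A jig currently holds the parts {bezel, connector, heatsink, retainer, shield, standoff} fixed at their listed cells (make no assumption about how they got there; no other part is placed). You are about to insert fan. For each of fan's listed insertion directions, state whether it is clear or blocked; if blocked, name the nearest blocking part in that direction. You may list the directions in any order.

-x: nearest on ray is bezel@(0, 0, 0) ⇒ blocked
+z: ray from fan(1, 0, 0) has no placed part ⇒ clear

+z: clear; -x: blocked by bezel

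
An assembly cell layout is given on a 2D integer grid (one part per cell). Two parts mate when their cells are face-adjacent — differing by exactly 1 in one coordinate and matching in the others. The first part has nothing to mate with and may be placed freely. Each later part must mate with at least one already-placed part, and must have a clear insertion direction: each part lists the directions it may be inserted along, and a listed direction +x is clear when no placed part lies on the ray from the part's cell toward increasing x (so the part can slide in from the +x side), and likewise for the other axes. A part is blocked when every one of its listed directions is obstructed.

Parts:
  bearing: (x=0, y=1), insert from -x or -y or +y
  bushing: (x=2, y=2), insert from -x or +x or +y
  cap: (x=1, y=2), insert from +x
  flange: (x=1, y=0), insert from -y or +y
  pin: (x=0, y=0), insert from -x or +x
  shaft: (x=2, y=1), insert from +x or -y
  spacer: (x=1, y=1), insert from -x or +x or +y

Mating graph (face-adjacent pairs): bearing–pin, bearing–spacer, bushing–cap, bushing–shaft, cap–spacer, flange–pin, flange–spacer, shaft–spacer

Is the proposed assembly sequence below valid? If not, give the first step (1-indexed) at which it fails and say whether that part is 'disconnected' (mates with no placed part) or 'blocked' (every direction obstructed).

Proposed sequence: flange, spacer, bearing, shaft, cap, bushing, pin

Valid

1. flange@(1, 0) [-y clear] — {flange}
2. spacer@(1, 1) [-x clear] — {flange, spacer}
3. bearing@(0, 1) [-x clear] — {bearing, flange, spacer}
4. shaft@(2, 1) [+x clear] — {bearing, flange, shaft, spacer}
5. cap@(1, 2) [+x clear] — {bearing, cap, flange, shaft, spacer}
6. bushing@(2, 2) [+x clear] — {bearing, bushing, cap, flange, shaft, spacer}
7. pin@(0, 0) [-x clear] — {bearing, bushing, cap, flange, pin, shaft, spacer}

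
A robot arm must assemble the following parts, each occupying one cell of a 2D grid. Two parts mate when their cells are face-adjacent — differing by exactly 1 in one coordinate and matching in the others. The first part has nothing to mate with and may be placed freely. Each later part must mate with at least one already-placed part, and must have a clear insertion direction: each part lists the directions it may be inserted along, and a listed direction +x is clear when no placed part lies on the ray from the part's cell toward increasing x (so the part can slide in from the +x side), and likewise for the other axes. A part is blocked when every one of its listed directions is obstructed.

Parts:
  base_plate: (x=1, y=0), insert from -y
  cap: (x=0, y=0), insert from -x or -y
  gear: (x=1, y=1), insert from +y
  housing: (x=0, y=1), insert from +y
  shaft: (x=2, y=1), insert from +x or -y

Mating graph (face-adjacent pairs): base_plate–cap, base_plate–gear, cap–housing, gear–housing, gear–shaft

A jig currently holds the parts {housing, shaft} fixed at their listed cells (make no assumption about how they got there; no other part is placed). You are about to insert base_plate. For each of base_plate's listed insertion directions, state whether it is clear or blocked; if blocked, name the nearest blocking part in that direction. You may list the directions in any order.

-y: clear

-y: ray from base_plate(1, 0) has no placed part ⇒ clear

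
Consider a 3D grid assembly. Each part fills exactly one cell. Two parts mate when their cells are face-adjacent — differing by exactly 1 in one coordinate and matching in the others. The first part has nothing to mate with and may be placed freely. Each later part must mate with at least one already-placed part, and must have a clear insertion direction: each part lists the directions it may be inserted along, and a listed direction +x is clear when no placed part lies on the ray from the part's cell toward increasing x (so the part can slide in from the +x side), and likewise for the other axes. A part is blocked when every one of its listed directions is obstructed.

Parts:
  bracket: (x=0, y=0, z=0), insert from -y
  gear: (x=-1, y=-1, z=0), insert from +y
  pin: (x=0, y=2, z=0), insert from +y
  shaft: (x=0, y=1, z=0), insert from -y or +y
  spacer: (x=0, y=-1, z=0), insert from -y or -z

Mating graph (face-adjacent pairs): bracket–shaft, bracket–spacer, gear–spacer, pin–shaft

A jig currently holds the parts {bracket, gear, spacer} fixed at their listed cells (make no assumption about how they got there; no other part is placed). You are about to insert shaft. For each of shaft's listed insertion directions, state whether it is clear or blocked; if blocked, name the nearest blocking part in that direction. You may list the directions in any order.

-y: nearest on ray is bracket@(0, 0, 0) ⇒ blocked
+y: ray from shaft(0, 1, 0) has no placed part ⇒ clear

+y: clear; -y: blocked by bracket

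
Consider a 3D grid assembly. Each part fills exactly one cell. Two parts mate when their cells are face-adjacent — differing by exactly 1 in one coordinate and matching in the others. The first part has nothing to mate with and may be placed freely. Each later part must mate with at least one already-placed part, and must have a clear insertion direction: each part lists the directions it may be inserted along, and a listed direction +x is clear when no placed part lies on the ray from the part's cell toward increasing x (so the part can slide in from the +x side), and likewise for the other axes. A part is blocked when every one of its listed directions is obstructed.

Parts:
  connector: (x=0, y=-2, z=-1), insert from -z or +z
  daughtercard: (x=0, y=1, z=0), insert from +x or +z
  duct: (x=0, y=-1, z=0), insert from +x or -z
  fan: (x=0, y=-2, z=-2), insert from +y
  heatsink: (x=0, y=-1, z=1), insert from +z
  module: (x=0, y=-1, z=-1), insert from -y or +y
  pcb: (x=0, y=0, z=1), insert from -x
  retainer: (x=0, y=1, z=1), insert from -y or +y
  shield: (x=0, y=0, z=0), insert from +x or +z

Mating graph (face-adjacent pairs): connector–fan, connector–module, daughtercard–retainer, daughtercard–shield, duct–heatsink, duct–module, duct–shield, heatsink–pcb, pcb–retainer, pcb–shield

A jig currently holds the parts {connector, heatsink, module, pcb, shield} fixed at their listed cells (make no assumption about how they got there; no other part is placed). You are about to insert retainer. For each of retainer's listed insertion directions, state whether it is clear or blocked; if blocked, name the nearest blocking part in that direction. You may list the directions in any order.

+y: clear; -y: blocked by pcb

-y: nearest on ray is pcb@(0, 0, 1) ⇒ blocked
+y: ray from retainer(0, 1, 1) has no placed part ⇒ clear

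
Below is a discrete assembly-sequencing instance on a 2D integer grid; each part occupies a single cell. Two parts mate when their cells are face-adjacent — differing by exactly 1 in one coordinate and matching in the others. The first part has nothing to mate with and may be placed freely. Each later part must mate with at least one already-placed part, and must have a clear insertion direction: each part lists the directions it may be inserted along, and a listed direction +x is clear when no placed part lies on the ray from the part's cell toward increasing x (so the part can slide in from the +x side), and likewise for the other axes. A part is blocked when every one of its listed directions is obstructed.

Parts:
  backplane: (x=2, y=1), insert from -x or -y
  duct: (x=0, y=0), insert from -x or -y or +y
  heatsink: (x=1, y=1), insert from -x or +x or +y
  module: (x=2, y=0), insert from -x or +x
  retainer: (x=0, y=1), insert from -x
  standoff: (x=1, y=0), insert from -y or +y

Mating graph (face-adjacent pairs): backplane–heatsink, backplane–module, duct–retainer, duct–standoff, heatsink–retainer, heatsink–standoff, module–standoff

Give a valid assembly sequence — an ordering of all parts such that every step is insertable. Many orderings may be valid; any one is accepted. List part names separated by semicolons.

duct; standoff; module; backplane; retainer; heatsink

1. duct@(0, 0) [-x clear] — {duct}
2. standoff@(1, 0) [-y clear] — {duct, standoff}
3. module@(2, 0) [+x clear] — {duct, module, standoff}
4. backplane@(2, 1) [-x clear] — {backplane, duct, module, standoff}
5. retainer@(0, 1) [-x clear] — {backplane, duct, module, retainer, standoff}
6. heatsink@(1, 1) [+y clear] — {backplane, duct, heatsink, module, retainer, standoff}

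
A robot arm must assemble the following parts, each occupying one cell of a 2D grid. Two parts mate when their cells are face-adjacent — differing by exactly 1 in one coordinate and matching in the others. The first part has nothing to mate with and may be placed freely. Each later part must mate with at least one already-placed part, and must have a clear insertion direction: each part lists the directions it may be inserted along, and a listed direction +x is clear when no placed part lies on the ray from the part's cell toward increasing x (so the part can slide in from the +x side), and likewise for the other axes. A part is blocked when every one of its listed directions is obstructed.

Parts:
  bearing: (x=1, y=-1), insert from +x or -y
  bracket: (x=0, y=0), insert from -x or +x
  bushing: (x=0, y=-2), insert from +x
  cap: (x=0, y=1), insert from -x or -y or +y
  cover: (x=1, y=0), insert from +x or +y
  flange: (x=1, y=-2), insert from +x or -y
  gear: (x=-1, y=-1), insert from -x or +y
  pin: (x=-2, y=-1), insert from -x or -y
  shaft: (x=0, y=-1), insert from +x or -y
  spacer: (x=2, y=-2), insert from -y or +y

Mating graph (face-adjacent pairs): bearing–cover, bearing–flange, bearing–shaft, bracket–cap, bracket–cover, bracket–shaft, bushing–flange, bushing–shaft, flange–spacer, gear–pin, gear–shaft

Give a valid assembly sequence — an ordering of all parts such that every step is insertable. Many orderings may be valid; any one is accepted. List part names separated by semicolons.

1. gear@(-1, -1) [-x clear] — {gear}
2. shaft@(0, -1) [+x clear] — {gear, shaft}
3. bushing@(0, -2) [+x clear] — {bushing, gear, shaft}
4. flange@(1, -2) [+x clear] — {bushing, flange, gear, shaft}
5. bracket@(0, 0) [-x clear] — {bracket, bushing, flange, gear, shaft}
6. cover@(1, 0) [+x clear] — {bracket, bushing, cover, flange, gear, shaft}
7. cap@(0, 1) [-x clear] — {bracket, bushing, cap, cover, flange, gear, shaft}
8. bearing@(1, -1) [+x clear] — {bearing, bracket, bushing, cap, cover, flange, gear, shaft}
9. pin@(-2, -1) [-x clear] — {bearing, bracket, bushing, cap, cover, flange, gear, pin, shaft}
10. spacer@(2, -2) [-y clear] — {bearing, bracket, bushing, cap, cover, flange, gear, pin, shaft, spacer}

gear; shaft; bushing; flange; bracket; cover; cap; bearing; pin; spacer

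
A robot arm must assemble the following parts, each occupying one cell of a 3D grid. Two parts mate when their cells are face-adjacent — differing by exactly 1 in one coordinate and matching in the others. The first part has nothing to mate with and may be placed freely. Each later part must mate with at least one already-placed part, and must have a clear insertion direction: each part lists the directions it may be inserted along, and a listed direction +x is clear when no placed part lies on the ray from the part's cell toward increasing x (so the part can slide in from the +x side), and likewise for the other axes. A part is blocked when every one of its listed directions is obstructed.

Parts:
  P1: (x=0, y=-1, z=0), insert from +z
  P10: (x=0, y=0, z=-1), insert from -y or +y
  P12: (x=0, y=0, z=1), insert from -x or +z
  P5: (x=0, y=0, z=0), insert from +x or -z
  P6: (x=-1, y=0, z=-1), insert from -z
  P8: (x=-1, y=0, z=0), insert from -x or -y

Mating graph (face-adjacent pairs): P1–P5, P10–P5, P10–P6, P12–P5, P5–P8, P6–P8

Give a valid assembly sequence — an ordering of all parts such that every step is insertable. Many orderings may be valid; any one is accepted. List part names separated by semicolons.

1. P6@(-1, 0, -1) [-z clear] — {P6}
2. P8@(-1, 0, 0) [-x clear] — {P6, P8}
3. P10@(0, 0, -1) [-y clear] — {P10, P6, P8}
4. P5@(0, 0, 0) [+x clear] — {P10, P5, P6, P8}
5. P1@(0, -1, 0) [+z clear] — {P1, P10, P5, P6, P8}
6. P12@(0, 0, 1) [-x clear] — {P1, P10, P12, P5, P6, P8}

P6; P8; P10; P5; P1; P12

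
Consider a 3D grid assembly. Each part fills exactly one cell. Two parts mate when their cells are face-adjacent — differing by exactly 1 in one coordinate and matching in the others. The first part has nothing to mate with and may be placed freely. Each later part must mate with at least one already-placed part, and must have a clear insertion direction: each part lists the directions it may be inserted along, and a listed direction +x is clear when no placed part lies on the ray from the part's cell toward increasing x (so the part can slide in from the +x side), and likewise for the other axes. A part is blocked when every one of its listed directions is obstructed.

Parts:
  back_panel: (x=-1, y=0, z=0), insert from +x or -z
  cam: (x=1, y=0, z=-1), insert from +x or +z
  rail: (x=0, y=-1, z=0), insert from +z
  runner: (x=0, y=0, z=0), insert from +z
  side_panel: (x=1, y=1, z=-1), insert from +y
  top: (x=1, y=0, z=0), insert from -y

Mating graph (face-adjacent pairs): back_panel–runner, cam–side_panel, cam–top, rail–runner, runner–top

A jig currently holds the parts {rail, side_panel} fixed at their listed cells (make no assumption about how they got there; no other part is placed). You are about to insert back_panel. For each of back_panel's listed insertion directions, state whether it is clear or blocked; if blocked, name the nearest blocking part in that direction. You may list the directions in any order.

+x: ray from back_panel(-1, 0, 0) has no placed part ⇒ clear
-z: ray from back_panel(-1, 0, 0) has no placed part ⇒ clear

+x: clear; -z: clear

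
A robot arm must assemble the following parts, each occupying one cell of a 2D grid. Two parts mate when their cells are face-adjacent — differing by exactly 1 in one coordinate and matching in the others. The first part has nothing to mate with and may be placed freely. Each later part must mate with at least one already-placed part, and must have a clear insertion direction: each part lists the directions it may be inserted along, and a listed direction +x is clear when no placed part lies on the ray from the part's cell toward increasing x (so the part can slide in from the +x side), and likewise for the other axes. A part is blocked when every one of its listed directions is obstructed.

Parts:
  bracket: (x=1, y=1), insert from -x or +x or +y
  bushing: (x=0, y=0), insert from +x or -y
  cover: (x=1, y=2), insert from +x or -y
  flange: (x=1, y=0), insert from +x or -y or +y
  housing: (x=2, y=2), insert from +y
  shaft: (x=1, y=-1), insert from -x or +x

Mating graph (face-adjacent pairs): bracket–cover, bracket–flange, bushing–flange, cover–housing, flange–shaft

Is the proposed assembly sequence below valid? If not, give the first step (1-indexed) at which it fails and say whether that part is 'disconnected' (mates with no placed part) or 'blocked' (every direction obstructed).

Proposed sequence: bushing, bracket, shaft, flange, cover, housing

1. bushing@(0, 0) [+x clear] — {bushing}
2. bracket@(1, 1) — no placed neighbour ⇒ disconnected

Invalid at step 2 (disconnected)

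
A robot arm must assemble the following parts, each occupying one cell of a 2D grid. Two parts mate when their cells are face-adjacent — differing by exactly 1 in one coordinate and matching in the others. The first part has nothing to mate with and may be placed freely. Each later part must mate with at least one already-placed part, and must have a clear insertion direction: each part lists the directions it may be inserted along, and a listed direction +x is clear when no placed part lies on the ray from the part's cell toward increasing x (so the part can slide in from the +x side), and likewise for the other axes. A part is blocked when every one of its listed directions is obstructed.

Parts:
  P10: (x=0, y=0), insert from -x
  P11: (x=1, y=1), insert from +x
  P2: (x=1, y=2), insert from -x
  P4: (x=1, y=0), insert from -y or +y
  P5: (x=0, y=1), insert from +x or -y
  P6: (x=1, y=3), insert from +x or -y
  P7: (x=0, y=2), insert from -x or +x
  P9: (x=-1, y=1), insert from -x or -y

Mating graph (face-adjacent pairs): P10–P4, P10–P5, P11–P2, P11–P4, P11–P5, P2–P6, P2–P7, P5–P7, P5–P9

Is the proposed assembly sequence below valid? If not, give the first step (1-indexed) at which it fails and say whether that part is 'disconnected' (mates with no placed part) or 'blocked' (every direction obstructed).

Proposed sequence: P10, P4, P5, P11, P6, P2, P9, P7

1. P10@(0, 0) [-x clear] — {P10}
2. P4@(1, 0) [-y clear] — {P10, P4}
3. P5@(0, 1) [+x clear] — {P10, P4, P5}
4. P11@(1, 1) [+x clear] — {P10, P11, P4, P5}
5. P6@(1, 3) — no placed neighbour ⇒ disconnected

Invalid at step 5 (disconnected)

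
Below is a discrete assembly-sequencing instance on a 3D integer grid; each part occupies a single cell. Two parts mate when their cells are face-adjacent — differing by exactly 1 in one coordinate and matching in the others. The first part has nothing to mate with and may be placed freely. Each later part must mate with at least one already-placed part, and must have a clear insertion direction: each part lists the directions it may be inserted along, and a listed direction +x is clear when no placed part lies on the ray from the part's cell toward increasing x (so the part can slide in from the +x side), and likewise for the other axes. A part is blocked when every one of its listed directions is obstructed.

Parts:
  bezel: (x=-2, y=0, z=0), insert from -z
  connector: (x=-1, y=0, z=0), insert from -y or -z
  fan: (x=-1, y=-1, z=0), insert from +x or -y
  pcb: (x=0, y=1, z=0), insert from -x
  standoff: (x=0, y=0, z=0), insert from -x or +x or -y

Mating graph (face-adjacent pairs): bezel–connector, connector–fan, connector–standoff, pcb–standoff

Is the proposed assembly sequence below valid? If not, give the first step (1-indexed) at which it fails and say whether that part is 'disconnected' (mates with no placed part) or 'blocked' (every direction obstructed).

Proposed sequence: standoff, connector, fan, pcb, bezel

Valid

1. standoff@(0, 0, 0) [-x clear] — {standoff}
2. connector@(-1, 0, 0) [-y clear] — {connector, standoff}
3. fan@(-1, -1, 0) [+x clear] — {connector, fan, standoff}
4. pcb@(0, 1, 0) [-x clear] — {connector, fan, pcb, standoff}
5. bezel@(-2, 0, 0) [-z clear] — {bezel, connector, fan, pcb, standoff}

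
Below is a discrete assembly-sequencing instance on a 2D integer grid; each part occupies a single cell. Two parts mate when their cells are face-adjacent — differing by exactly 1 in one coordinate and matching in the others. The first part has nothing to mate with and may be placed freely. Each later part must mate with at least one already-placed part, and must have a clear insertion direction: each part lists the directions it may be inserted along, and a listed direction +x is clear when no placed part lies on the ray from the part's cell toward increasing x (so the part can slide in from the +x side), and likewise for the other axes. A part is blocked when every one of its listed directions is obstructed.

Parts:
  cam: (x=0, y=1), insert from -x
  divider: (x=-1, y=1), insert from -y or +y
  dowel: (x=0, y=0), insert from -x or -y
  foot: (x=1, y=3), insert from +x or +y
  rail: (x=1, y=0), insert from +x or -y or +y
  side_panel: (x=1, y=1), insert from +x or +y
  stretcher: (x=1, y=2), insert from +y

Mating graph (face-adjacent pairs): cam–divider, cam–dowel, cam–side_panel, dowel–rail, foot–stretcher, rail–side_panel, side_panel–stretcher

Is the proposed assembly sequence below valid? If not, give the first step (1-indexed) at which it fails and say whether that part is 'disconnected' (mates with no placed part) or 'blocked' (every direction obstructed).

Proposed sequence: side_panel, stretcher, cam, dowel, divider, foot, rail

Valid

1. side_panel@(1, 1) [+x clear] — {side_panel}
2. stretcher@(1, 2) [+y clear] — {side_panel, stretcher}
3. cam@(0, 1) [-x clear] — {cam, side_panel, stretcher}
4. dowel@(0, 0) [-x clear] — {cam, dowel, side_panel, stretcher}
5. divider@(-1, 1) [-y clear] — {cam, divider, dowel, side_panel, stretcher}
6. foot@(1, 3) [+x clear] — {cam, divider, dowel, foot, side_panel, stretcher}
7. rail@(1, 0) [+x clear] — {cam, divider, dowel, foot, rail, side_panel, stretcher}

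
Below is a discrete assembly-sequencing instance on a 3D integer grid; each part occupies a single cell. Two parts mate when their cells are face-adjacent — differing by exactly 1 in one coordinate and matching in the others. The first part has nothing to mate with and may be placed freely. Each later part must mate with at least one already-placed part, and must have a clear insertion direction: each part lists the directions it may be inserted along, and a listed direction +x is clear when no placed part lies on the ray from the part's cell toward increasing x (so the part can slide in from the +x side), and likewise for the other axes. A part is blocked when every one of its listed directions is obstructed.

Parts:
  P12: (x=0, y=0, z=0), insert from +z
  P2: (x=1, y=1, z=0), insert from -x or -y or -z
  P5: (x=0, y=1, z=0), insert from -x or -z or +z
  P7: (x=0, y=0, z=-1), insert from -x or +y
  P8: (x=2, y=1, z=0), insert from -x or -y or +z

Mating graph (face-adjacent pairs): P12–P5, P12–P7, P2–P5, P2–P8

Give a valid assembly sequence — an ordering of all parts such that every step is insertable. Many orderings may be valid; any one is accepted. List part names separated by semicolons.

P8; P2; P5; P12; P7

1. P8@(2, 1, 0) [-x clear] — {P8}
2. P2@(1, 1, 0) [-x clear] — {P2, P8}
3. P5@(0, 1, 0) [-x clear] — {P2, P5, P8}
4. P12@(0, 0, 0) [+z clear] — {P12, P2, P5, P8}
5. P7@(0, 0, -1) [-x clear] — {P12, P2, P5, P7, P8}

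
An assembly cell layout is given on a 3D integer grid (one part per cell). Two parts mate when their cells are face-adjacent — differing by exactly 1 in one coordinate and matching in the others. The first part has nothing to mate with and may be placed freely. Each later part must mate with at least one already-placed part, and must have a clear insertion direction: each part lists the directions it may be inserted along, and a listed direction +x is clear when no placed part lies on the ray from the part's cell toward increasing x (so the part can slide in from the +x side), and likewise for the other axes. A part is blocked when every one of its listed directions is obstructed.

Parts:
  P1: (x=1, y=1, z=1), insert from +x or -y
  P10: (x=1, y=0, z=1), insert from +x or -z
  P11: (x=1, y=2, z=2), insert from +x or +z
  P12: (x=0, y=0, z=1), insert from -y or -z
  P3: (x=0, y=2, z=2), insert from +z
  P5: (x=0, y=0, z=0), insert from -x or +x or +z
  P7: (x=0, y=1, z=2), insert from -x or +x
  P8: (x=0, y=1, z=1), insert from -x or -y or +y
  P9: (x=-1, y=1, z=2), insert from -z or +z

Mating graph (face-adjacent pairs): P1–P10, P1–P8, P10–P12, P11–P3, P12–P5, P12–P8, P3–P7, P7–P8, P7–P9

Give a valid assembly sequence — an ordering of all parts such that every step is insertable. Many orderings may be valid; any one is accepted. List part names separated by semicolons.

P10; P12; P8; P5; P1; P7; P3; P9; P11

1. P10@(1, 0, 1) [+x clear] — {P10}
2. P12@(0, 0, 1) [-y clear] — {P10, P12}
3. P8@(0, 1, 1) [-x clear] — {P10, P12, P8}
4. P5@(0, 0, 0) [-x clear] — {P10, P12, P5, P8}
5. P1@(1, 1, 1) [+x clear] — {P1, P10, P12, P5, P8}
6. P7@(0, 1, 2) [-x clear] — {P1, P10, P12, P5, P7, P8}
7. P3@(0, 2, 2) [+z clear] — {P1, P10, P12, P3, P5, P7, P8}
8. P9@(-1, 1, 2) [-z clear] — {P1, P10, P12, P3, P5, P7, P8, P9}
9. P11@(1, 2, 2) [+x clear] — {P1, P10, P11, P12, P3, P5, P7, P8, P9}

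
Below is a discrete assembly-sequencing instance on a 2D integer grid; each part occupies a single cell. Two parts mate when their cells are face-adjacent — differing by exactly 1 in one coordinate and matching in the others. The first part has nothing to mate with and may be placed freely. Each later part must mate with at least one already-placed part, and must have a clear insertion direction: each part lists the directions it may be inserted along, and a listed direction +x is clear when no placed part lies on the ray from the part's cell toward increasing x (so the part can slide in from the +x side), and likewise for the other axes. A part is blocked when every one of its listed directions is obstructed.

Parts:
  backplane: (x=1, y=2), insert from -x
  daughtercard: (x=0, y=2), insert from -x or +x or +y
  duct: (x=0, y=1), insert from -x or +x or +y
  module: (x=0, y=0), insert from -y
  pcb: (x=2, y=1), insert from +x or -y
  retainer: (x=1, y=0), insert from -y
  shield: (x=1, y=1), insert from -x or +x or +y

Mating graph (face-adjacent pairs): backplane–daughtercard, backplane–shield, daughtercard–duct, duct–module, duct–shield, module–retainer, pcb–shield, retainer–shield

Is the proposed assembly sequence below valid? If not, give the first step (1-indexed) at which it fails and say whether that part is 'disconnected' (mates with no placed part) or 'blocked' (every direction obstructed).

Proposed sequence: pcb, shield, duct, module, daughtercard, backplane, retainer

1. pcb@(2, 1) [+x clear] — {pcb}
2. shield@(1, 1) [-x clear] — {pcb, shield}
3. duct@(0, 1) [-x clear] — {duct, pcb, shield}
4. module@(0, 0) [-y clear] — {duct, module, pcb, shield}
5. daughtercard@(0, 2) [-x clear] — {daughtercard, duct, module, pcb, shield}
6. backplane@(1, 2) — -x all obstructed ⇒ blocked

Invalid at step 6 (blocked)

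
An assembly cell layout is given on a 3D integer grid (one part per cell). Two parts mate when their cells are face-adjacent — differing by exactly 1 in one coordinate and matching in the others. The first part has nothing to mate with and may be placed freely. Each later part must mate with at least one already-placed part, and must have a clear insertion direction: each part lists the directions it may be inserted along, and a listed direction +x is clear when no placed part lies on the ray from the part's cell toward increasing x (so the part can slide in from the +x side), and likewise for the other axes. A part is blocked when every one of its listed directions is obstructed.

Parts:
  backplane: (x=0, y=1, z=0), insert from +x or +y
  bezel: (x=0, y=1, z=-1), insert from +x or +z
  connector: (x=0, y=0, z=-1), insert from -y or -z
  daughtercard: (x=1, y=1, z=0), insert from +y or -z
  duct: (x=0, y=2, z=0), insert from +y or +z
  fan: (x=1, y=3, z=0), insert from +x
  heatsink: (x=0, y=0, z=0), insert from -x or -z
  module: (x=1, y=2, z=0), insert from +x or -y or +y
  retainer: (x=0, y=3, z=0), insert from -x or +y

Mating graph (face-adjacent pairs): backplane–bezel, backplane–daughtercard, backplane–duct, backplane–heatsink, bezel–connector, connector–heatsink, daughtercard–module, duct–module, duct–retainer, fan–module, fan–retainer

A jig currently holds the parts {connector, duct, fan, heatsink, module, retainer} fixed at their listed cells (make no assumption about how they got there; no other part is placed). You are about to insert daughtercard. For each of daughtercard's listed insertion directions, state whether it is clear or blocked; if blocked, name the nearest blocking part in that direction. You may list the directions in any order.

+y: blocked by module; -z: clear

+y: nearest on ray is module@(1, 2, 0) ⇒ blocked
-z: ray from daughtercard(1, 1, 0) has no placed part ⇒ clear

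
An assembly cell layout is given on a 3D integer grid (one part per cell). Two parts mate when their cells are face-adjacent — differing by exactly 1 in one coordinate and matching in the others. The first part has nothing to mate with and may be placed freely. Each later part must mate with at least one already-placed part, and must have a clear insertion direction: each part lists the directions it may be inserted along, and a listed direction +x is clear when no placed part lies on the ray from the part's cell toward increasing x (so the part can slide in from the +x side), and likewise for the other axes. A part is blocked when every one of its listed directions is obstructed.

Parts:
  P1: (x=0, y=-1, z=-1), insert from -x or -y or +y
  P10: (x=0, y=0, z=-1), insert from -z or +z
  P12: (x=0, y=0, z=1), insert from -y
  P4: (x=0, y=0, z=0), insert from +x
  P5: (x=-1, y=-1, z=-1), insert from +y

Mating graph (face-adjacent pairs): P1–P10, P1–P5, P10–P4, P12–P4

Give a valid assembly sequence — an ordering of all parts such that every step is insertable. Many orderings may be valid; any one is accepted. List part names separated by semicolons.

P12; P4; P10; P1; P5

1. P12@(0, 0, 1) [-y clear] — {P12}
2. P4@(0, 0, 0) [+x clear] — {P12, P4}
3. P10@(0, 0, -1) [-z clear] — {P10, P12, P4}
4. P1@(0, -1, -1) [-x clear] — {P1, P10, P12, P4}
5. P5@(-1, -1, -1) [+y clear] — {P1, P10, P12, P4, P5}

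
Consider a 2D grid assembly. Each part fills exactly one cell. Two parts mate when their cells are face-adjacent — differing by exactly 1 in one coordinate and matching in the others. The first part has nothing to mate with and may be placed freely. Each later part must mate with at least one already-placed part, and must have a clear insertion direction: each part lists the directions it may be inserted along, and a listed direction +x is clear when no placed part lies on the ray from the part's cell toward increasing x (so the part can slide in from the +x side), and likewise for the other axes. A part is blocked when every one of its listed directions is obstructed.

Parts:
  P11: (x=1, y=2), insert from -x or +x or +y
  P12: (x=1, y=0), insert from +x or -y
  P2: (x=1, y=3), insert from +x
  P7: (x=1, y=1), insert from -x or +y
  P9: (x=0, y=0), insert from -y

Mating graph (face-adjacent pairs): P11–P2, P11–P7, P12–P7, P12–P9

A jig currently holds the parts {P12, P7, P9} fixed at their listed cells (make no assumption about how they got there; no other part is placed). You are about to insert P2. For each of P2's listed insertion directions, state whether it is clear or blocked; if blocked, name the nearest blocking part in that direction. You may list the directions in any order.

+x: clear

+x: ray from P2(1, 3) has no placed part ⇒ clear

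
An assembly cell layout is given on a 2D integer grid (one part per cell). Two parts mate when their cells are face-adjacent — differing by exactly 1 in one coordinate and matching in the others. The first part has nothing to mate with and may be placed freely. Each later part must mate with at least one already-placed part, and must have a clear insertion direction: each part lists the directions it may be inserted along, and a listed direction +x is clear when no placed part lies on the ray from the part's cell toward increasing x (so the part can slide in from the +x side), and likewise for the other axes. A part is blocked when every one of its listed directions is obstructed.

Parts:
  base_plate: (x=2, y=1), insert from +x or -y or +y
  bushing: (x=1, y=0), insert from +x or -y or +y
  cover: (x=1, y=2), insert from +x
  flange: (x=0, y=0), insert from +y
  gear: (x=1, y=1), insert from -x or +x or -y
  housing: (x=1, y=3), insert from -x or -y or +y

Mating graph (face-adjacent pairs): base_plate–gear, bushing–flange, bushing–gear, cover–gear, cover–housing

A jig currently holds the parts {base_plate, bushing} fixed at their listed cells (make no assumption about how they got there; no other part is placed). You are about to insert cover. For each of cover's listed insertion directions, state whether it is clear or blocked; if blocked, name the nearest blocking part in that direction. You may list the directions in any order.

+x: ray from cover(1, 2) has no placed part ⇒ clear

+x: clear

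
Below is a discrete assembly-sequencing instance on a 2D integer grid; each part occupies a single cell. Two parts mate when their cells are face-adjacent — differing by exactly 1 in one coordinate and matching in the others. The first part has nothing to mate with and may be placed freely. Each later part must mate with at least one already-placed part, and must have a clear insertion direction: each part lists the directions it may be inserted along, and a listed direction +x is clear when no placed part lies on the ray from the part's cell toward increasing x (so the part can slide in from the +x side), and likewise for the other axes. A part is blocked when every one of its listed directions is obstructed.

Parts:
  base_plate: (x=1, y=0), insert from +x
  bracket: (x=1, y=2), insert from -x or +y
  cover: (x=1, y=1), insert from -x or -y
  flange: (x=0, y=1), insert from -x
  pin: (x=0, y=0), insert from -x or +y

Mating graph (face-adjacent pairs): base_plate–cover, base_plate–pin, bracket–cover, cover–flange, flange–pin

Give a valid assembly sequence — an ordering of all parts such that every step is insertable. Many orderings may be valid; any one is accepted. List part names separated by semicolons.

1. flange@(0, 1) [-x clear] — {flange}
2. cover@(1, 1) [-y clear] — {cover, flange}
3. base_plate@(1, 0) [+x clear] — {base_plate, cover, flange}
4. pin@(0, 0) [-x clear] — {base_plate, cover, flange, pin}
5. bracket@(1, 2) [-x clear] — {base_plate, bracket, cover, flange, pin}

flange; cover; base_plate; pin; bracket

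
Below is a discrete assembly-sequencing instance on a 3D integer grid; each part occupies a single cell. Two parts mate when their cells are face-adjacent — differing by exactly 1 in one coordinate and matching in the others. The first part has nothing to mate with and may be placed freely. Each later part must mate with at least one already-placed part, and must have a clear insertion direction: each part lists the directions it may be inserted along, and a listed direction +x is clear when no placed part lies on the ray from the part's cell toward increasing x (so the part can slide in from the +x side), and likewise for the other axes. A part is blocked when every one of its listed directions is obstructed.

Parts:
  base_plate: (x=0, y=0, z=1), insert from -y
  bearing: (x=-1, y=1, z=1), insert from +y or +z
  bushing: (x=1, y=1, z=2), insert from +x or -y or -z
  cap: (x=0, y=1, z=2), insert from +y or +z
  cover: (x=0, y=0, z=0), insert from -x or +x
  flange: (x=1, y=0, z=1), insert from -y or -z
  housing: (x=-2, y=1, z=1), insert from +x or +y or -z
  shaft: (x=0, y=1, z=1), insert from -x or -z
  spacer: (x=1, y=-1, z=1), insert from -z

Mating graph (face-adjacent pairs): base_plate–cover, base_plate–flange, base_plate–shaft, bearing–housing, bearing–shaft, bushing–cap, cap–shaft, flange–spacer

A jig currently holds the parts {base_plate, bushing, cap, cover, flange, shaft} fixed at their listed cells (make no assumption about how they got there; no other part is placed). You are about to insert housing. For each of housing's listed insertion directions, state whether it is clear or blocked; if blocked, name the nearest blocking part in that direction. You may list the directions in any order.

+x: blocked by shaft; +y: clear; -z: clear

+x: nearest on ray is shaft@(0, 1, 1) ⇒ blocked
+y: ray from housing(-2, 1, 1) has no placed part ⇒ clear
-z: ray from housing(-2, 1, 1) has no placed part ⇒ clear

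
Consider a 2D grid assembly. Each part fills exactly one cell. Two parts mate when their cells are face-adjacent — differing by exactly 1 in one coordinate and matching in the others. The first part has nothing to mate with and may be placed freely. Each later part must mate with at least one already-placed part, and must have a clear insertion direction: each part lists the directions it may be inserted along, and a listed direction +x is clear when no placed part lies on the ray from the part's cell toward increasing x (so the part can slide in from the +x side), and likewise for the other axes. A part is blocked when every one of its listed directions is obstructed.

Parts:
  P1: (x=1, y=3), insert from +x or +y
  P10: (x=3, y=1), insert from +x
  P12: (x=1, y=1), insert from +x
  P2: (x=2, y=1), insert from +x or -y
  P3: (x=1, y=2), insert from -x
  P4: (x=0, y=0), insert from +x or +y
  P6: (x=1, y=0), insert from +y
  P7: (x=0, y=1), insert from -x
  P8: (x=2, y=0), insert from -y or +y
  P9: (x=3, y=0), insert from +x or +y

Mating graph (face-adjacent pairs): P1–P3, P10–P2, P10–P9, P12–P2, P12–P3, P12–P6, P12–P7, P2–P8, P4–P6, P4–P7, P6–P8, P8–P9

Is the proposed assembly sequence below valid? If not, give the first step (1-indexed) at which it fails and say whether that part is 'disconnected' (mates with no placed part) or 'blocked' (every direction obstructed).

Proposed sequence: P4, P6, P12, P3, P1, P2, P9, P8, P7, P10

Invalid at step 7 (disconnected)

1. P4@(0, 0) [+x clear] — {P4}
2. P6@(1, 0) [+y clear] — {P4, P6}
3. P12@(1, 1) [+x clear] — {P12, P4, P6}
4. P3@(1, 2) [-x clear] — {P12, P3, P4, P6}
5. P1@(1, 3) [+x clear] — {P1, P12, P3, P4, P6}
6. P2@(2, 1) [+x clear] — {P1, P12, P2, P3, P4, P6}
7. P9@(3, 0) — no placed neighbour ⇒ disconnected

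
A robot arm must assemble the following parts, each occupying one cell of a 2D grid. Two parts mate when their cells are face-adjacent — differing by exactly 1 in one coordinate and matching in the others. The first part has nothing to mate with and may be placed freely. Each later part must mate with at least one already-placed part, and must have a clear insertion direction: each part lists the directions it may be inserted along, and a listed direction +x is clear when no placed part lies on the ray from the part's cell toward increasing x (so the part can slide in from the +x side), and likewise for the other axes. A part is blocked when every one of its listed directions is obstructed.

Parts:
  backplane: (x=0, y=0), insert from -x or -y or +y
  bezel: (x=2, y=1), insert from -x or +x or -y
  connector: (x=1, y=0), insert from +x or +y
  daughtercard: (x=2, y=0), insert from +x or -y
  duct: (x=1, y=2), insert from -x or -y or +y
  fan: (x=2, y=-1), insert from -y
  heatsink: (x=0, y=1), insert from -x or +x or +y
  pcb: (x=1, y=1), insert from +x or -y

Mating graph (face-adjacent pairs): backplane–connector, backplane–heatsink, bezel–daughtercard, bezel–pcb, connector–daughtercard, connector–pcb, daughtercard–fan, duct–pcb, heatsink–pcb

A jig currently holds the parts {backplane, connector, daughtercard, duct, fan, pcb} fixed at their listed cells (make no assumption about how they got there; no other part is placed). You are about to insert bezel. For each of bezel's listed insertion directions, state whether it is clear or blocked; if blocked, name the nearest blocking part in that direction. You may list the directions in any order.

+x: clear; -x: blocked by pcb; -y: blocked by daughtercard

-x: nearest on ray is pcb@(1, 1) ⇒ blocked
+x: ray from bezel(2, 1) has no placed part ⇒ clear
-y: nearest on ray is daughtercard@(2, 0) ⇒ blocked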